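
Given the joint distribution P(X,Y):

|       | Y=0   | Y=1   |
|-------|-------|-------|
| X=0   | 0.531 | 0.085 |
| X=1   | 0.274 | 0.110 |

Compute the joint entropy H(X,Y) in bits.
1.6493 bits

H(X,Y) = -Σ_{x,y} P(x,y) log₂ P(x,y). Per-cell terms -P(x,y)·log₂P(x,y):
  X=0: 0.4849, 0.3023
  X=1: 0.5118, 0.3503
Sum of the 4 terms: H(X,Y) = 1.6493 bits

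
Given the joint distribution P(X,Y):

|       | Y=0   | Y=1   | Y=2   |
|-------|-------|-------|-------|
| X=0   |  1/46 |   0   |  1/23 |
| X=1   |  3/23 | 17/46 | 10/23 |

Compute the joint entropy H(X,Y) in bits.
1.7532 bits

H(X,Y) = -Σ_{x,y} P(x,y) log₂ P(x,y). Per-cell terms -P(x,y)·log₂P(x,y):
  X=0: 0.1201, 0.0000, 0.1967
  X=1: 0.3833, 0.5307, 0.5224
  (cells with P = 0 contribute 0)
Sum of the 6 terms: H(X,Y) = 1.7532 bits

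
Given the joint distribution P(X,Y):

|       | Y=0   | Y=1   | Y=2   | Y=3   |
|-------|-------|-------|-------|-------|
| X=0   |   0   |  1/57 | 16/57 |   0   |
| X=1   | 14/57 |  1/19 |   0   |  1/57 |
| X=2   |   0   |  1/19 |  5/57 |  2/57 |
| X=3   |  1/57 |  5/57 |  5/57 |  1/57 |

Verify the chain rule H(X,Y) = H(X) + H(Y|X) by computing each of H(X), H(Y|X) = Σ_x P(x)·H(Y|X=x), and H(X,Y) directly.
H(X) = 1.9595 bits, H(Y|X) = 1.0025 bits, H(X,Y) = 2.9620 bits

Marginal of X (row sums):
  P(X=0) = 0 + 1/57 + 16/57 + 0 = 17/57
  P(X=1) = 14/57 + 1/19 + 0 + 1/57 = 6/19
  P(X=2) = 0 + 1/19 + 5/57 + 2/57 = 10/57
  P(X=3) = 1/57 + 5/57 + 5/57 + 1/57 = 4/19
H(X) = -[(17/57)·log₂(17/57) + (6/19)·log₂(6/19) + (10/57)·log₂(10/57) + (4/19)·log₂(4/19)]
  = 0.52057 + 0.52515 + 0.44052 + 0.47325 = 1.9595 bits

H(Y|X) = Σ_x P(x)·H(Y|X=x):
  X=0: P(X=0) = 17/57, P(Y|X=0) = (0, 1/17, 16/17, 0) → H(Y|X=0) = 0.32276
  X=1: P(X=1) = 6/19, P(Y|X=1) = (7/9, 1/6, 0, 1/18) → H(Y|X=1) = 0.94449
  X=2: P(X=2) = 10/57, P(Y|X=2) = (0, 3/10, 1/2, 1/5) → H(Y|X=2) = 1.48548
  X=3: P(X=3) = 4/19, P(Y|X=3) = (1/12, 5/12, 5/12, 1/12) → H(Y|X=3) = 1.65002
H(Y|X) = (17/57)·0.32276 + (6/19)·0.94449 + (10/57)·1.48548 + (4/19)·1.65002 = 1.0025 bits

H(X,Y) = -Σ_{x,y} P(x,y) log₂ P(x,y). Per-cell terms -P(x,y)·log₂P(x,y):
  X=0: 0.00000, 0.10233, 0.51450, 0.00000
  X=1: 0.49750, 0.22358, 0.00000, 0.10233
  X=2: 0.00000, 0.22358, 0.30798, 0.16958
  X=3: 0.10233, 0.30798, 0.30798, 0.10233
  (cells with P = 0 contribute 0)
Sum of the 16 terms: H(X,Y) = 2.9620 bits

Chain rule check:
  H(X) + H(Y|X) = 1.9595 + 1.0025 = 2.9620 bits
  H(X,Y) = 2.9620 bits
✓ Chain rule verified.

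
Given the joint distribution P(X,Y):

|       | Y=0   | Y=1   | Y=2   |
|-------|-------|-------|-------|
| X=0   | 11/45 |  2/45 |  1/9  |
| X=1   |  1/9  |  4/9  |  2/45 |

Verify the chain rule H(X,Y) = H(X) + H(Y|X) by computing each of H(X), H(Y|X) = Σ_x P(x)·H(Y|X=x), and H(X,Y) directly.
H(X) = 0.9710 bits, H(Y|X) = 1.1495 bits, H(X,Y) = 2.1205 bits

Marginal of X (row sums):
  P(X=0) = 11/45 + 2/45 + 1/9 = 2/5
  P(X=1) = 1/9 + 4/9 + 2/45 = 3/5
H(X) = -[(2/5)·log₂(2/5) + (3/5)·log₂(3/5)]
  = 0.5287712 + 0.4421794 = 0.9710 bits

H(Y|X) = Σ_x P(x)·H(Y|X=x):
  X=0: P(X=0) = 2/5, P(Y|X=0) = (11/18, 1/9, 5/18) → H(Y|X=0) = 1.2997368
  X=1: P(X=1) = 3/5, P(Y|X=1) = (5/27, 20/27, 2/27) → H(Y|X=1) = 1.0493985
H(Y|X) = (2/5)·1.2997368 + (3/5)·1.0493985 = 1.1495 bits

H(X,Y) = -Σ_{x,y} P(x,y) log₂ P(x,y). Per-cell terms -P(x,y)·log₂P(x,y):
  X=0: 0.4968141, 0.1996379, 0.3522139
  X=1: 0.3522139, 0.5199667, 0.1996379
Sum of the 6 terms: H(X,Y) = 2.1205 bits

Chain rule check:
  H(X) + H(Y|X) = 0.9710 + 1.1495 = 2.1205 bits
  H(X,Y) = 2.1205 bits
✓ Chain rule verified.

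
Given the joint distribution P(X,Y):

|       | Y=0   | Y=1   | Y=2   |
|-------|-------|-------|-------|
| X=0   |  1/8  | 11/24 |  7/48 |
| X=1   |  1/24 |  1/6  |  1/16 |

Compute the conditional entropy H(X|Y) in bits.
0.8417 bits

H(X|Y) = H(X,Y) - H(Y)

H(X,Y) = -Σ_{x,y} P(x,y) log₂ P(x,y). Per-cell terms -P(x,y)·log₂P(x,y):
  X=0: 0.3750, 0.5159, 0.4051
  X=1: 0.1910, 0.4308, 0.2500
Sum of the 6 terms: H(X,Y) = 2.1678 bits

Marginal of Y (column sums):
  P(Y=0) = 1/8 + 1/24 = 1/6
  P(Y=1) = 11/24 + 1/6 = 5/8
  P(Y=2) = 7/48 + 1/16 = 5/24
H(Y) = -[(1/6)·log₂(1/6) + (5/8)·log₂(5/8) + (5/24)·log₂(5/24)]
  = 0.4308 + 0.4238 + 0.4715 = 1.3261 bits

H(X|Y) = H(X,Y) - H(Y) = 2.1678 - 1.3261 = 0.8417 bits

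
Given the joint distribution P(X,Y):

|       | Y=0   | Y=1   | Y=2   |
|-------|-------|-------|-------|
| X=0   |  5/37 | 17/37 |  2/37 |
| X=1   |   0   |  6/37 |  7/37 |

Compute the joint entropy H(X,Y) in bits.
2.0133 bits

H(X,Y) = -Σ_{x,y} P(x,y) log₂ P(x,y). Per-cell terms -P(x,y)·log₂P(x,y):
  X=0: 0.3902, 0.5155, 0.2275
  X=1: 0.0000, 0.4256, 0.4545
  (cells with P = 0 contribute 0)
Sum of the 6 terms: H(X,Y) = 2.0133 bits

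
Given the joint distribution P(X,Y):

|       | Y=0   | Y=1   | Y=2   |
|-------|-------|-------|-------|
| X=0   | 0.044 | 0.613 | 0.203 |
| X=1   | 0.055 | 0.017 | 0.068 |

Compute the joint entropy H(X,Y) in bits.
1.6919 bits

H(X,Y) = -Σ_{x,y} P(x,y) log₂ P(x,y). Per-cell terms -P(x,y)·log₂P(x,y):
  X=0: 0.19828, 0.43280, 0.46699
  X=1: 0.23014, 0.09993, 0.26373
Sum of the 6 terms: H(X,Y) = 1.6919 bits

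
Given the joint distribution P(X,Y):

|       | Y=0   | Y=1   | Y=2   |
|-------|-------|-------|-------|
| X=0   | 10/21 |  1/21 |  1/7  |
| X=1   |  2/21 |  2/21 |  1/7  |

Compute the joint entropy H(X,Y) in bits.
2.1671 bits

H(X,Y) = -Σ_{x,y} P(x,y) log₂ P(x,y). Per-cell terms -P(x,y)·log₂P(x,y):
  X=0: 0.50971, 0.20916, 0.40105
  X=1: 0.32308, 0.32308, 0.40105
Sum of the 6 terms: H(X,Y) = 2.1671 bits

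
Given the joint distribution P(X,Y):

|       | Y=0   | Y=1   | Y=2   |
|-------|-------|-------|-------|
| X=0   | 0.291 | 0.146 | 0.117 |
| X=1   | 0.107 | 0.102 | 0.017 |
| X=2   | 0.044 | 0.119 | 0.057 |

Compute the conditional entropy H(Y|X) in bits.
1.4283 bits

H(Y|X) = H(X,Y) - H(X)

H(X,Y) = -Σ_{x,y} P(x,y) log₂ P(x,y). Per-cell terms -P(x,y)·log₂P(x,y):
  X=0: 0.51824450, 0.40529012, 0.36216409
  X=1: 0.34500195, 0.33592261, 0.09993146
  X=2: 0.19827952, 0.36544502, 0.23557497
Sum of the 9 terms: H(X,Y) = 2.8658542 bits

Marginal of X (row sums):
  P(X=0) = 0.291 + 0.146 + 0.117 = 0.554
  P(X=1) = 0.107 + 0.102 + 0.017 = 0.226
  P(X=2) = 0.044 + 0.119 + 0.057 = 0.220
H(X) = -[0.554·log₂(0.554) + 0.226·log₂(0.226) + 0.220·log₂(0.220)]
  = 0.47203133 + 0.48490680 + 0.48057341 = 1.4375115 bits

H(Y|X) = H(X,Y) - H(X) = 2.8658542 - 1.4375115 = 1.4283 bits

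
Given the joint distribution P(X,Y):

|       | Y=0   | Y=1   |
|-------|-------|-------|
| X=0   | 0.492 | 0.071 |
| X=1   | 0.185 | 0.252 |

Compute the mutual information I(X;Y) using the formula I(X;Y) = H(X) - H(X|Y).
0.1703 bits

I(X;Y) = H(X) - H(X|Y)

Marginal of X (row sums):
  P(X=0) = 0.492 + 0.071 = 0.563
  P(X=1) = 0.185 + 0.252 = 0.437
H(X) = -[0.563·log₂(0.563) + 0.437·log₂(0.437)]
  = 0.46661 + 0.52191 = 0.98852 bits

Marginal of Y (column sums):
  P(Y=0) = 0.492 + 0.185 = 0.677
  P(Y=1) = 0.071 + 0.252 = 0.323
H(X|Y) = Σ_y P(y)·H(X|Y=y):
  Y=0: P(Y=0) = 0.677, P(X|Y=0) = (492/677, 185/677) → H(X|Y=0) = 0.84611
  Y=1: P(Y=1) = 0.323, P(X|Y=1) = (71/323, 252/323) → H(X|Y=1) = 0.75983
H(X|Y) = 0.677·0.84611 + 0.323·0.75983 = 0.81824 bits

I(X;Y) = H(X) - H(X|Y) = 0.98852 - 0.81824 = 0.1703 bits

Cross-check via I(X;Y) = H(X) + H(Y) - H(X,Y): computing H(Y) from the column sums and H(X,Y) from the 4 cells in the same way gives H(Y) = 0.90761 bits and H(X,Y) = 1.72585 bits, so
I(X;Y) = 0.98852 + 0.90761 - 1.72585 = 0.1703 bits ✓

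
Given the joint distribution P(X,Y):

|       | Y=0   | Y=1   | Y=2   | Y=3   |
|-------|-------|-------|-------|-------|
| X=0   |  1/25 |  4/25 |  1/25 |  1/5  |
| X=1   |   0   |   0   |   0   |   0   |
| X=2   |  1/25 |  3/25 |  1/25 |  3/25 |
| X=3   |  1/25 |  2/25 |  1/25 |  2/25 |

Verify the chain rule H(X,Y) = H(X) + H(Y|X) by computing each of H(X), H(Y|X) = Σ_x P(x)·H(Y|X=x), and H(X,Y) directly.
H(X) = 1.5413 bits, H(Y|X) = 1.7778 bits, H(X,Y) = 3.3191 bits

Marginal of X (row sums):
  P(X=0) = 1/25 + 4/25 + 1/25 + 1/5 = 11/25
  P(X=1) = 0 + 0 + 0 + 0 = 0
  P(X=2) = 1/25 + 3/25 + 1/25 + 3/25 = 8/25
  P(X=3) = 1/25 + 2/25 + 1/25 + 2/25 = 6/25
H(X) = -[(11/25)·log₂(11/25) + (8/25)·log₂(8/25) + (6/25)·log₂(6/25)]   (outcomes with P = 0 contribute 0)
  = 0.52115 + 0.52603 + 0.49413 = 1.5413 bits

H(Y|X) = Σ_x P(x)·H(Y|X=x):
  X=0: P(X=0) = 11/25, P(Y|X=0) = (1/11, 4/11, 1/11, 5/11) → H(Y|X=0) = 1.67674
  X=1: P(X=1) = 0 → contributes 0
  X=2: P(X=2) = 8/25, P(Y|X=2) = (1/8, 3/8, 1/8, 3/8) → H(Y|X=2) = 1.81128
  X=3: P(X=3) = 6/25, P(Y|X=3) = (1/6, 1/3, 1/6, 1/3) → H(Y|X=3) = 1.91830
H(Y|X) = (11/25)·1.67674 + (8/25)·1.81128 + (6/25)·1.91830 = 1.7778 bits

H(X,Y) = -Σ_{x,y} P(x,y) log₂ P(x,y). Per-cell terms -P(x,y)·log₂P(x,y):
  X=0: 0.18575, 0.42302, 0.18575, 0.46439
  X=1: 0.00000, 0.00000, 0.00000, 0.00000
  X=2: 0.18575, 0.36707, 0.18575, 0.36707
  X=3: 0.18575, 0.29151, 0.18575, 0.29151
  (cells with P = 0 contribute 0)
Sum of the 16 terms: H(X,Y) = 3.3191 bits

Chain rule check:
  H(X) + H(Y|X) = 1.5413 + 1.7778 = 3.3191 bits
  H(X,Y) = 3.3191 bits
✓ Chain rule verified.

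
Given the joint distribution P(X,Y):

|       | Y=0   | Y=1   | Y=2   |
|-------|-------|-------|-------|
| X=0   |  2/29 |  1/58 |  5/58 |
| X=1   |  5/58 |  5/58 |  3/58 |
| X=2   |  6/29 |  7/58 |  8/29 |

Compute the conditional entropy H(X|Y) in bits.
1.3126 bits

H(X|Y) = H(X,Y) - H(Y)

H(X,Y) = -Σ_{x,y} P(x,y) log₂ P(x,y). Per-cell terms -P(x,y)·log₂P(x,y):
  X=0: 0.26607, 0.10100, 0.30483
  X=1: 0.30483, 0.30483, 0.22102
  X=2: 0.47028, 0.36818, 0.51255
Sum of the 9 terms: H(X,Y) = 2.8536 bits

Marginal of Y (column sums):
  P(Y=0) = 2/29 + 5/58 + 6/29 = 21/58
  P(Y=1) = 1/58 + 5/58 + 7/58 = 13/58
  P(Y=2) = 5/58 + 3/58 + 8/29 = 12/29
H(Y) = -[(21/58)·log₂(21/58) + (13/58)·log₂(13/58) + (12/29)·log₂(12/29)]
  = 0.53067 + 0.48359 + 0.52677 = 1.5410 bits

H(X|Y) = H(X,Y) - H(Y) = 2.8536 - 1.5410 = 1.3126 bits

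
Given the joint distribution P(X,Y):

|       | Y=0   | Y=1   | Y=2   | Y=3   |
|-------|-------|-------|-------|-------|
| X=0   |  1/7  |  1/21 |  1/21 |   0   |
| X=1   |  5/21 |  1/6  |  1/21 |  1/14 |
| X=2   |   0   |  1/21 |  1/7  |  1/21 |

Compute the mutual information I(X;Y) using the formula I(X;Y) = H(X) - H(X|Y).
0.3260 bits

I(X;Y) = H(X) - H(X|Y)

Marginal of X (row sums):
  P(X=0) = 1/7 + 1/21 + 1/21 + 0 = 5/21
  P(X=1) = 5/21 + 1/6 + 1/21 + 1/14 = 11/21
  P(X=2) = 0 + 1/21 + 1/7 + 1/21 = 5/21
H(X) = -[(5/21)·log₂(5/21) + (11/21)·log₂(11/21) + (5/21)·log₂(5/21)]
  = 0.49295 + 0.48865 + 0.49295 = 1.47455 bits

Marginal of Y (column sums):
  P(Y=0) = 1/7 + 5/21 + 0 = 8/21
  P(Y=1) = 1/21 + 1/6 + 1/21 = 11/42
  P(Y=2) = 1/21 + 1/21 + 1/7 = 5/21
  P(Y=3) = 0 + 1/14 + 1/21 = 5/42
H(X|Y) = Σ_y P(y)·H(X|Y=y):
  Y=0: P(Y=0) = 8/21, P(X|Y=0) = (3/8, 5/8, 0) → H(X|Y=0) = 0.95443
  Y=1: P(Y=1) = 11/42, P(X|Y=1) = (2/11, 7/11, 2/11) → H(X|Y=1) = 1.30930
  Y=2: P(Y=2) = 5/21, P(X|Y=2) = (1/5, 1/5, 3/5) → H(X|Y=2) = 1.37095
  Y=3: P(Y=3) = 5/42, P(X|Y=3) = (0, 3/5, 2/5) → H(X|Y=3) = 0.97095
H(X|Y) = (8/21)·0.95443 + (11/42)·1.30930 + (5/21)·1.37095 + (5/42)·0.97095 = 1.14851 bits

I(X;Y) = H(X) - H(X|Y) = 1.47455 - 1.14851 = 0.3260 bits

Cross-check via I(X;Y) = H(X) + H(Y) - H(X,Y): computing H(Y) from the column sums and H(X,Y) from the 12 cells in the same way gives H(Y) = 1.89511 bits and H(X,Y) = 3.04362 bits, so
I(X;Y) = 1.47455 + 1.89511 - 3.04362 = 0.3260 bits ✓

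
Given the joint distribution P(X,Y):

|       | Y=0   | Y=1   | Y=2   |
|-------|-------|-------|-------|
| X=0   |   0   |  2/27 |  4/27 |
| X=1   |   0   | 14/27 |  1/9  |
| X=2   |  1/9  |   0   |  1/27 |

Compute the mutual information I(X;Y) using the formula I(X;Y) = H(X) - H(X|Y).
0.5720 bits

I(X;Y) = H(X) - H(X|Y)

Marginal of X (row sums):
  P(X=0) = 0 + 2/27 + 4/27 = 2/9
  P(X=1) = 0 + 14/27 + 1/9 = 17/27
  P(X=2) = 1/9 + 0 + 1/27 = 4/27
H(X) = -[(2/9)·log₂(2/9) + (17/27)·log₂(17/27) + (4/27)·log₂(4/27)]
  = 0.48221 + 0.42023 + 0.40813 = 1.3106 bits

Marginal of Y (column sums):
  P(Y=0) = 0 + 0 + 1/9 = 1/9
  P(Y=1) = 2/27 + 14/27 + 0 = 16/27
  P(Y=2) = 4/27 + 1/9 + 1/27 = 8/27
H(X|Y) = Σ_y P(y)·H(X|Y=y):
  Y=0: P(Y=0) = 1/9, P(X|Y=0) = (0, 0, 1) → H(X|Y=0) = 0.00000
  Y=1: P(Y=1) = 16/27, P(X|Y=1) = (1/8, 7/8, 0) → H(X|Y=1) = 0.54356
  Y=2: P(Y=2) = 8/27, P(X|Y=2) = (1/2, 3/8, 1/8) → H(X|Y=2) = 1.40564
H(X|Y) = (1/9)·0.00000 + (16/27)·0.54356 + (8/27)·1.40564 = 0.7386 bits

I(X;Y) = H(X) - H(X|Y) = 1.3106 - 0.7386 = 0.5720 bits

Cross-check via I(X;Y) = H(X) + H(Y) - H(X,Y): computing H(Y) from the column sums and H(X,Y) from the 9 cells in the same way gives H(Y) = 1.3195 bits and H(X,Y) = 2.0581 bits, so
I(X;Y) = 1.3106 + 1.3195 - 2.0581 = 0.5720 bits ✓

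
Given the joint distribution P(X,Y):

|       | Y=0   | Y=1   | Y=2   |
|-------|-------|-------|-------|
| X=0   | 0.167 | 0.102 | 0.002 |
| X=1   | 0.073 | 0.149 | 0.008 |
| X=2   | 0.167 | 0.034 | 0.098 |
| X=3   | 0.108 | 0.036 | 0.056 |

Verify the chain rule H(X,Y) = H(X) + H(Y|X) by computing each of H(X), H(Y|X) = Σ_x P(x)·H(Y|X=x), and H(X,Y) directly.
H(X) = 1.9833 bits, H(Y|X) = 1.2201 bits, H(X,Y) = 3.2035 bits

Marginal of X (row sums):
  P(X=0) = 0.167 + 0.102 + 0.002 = 0.271
  P(X=1) = 0.073 + 0.149 + 0.008 = 0.230
  P(X=2) = 0.167 + 0.034 + 0.098 = 0.299
  P(X=3) = 0.108 + 0.036 + 0.056 = 0.200
H(X) = -[0.271·log₂(0.271) + 0.230·log₂(0.230) + 0.299·log₂(0.299) + 0.200·log₂(0.200)]
  = 0.51047 + 0.48767 + 0.52079 + 0.46439 = 1.9833 bits

H(Y|X) = Σ_x P(x)·H(Y|X=x):
  X=0: P(X=0) = 0.271, P(Y|X=0) = (167/271, 102/271, 2/271) → H(Y|X=0) = 1.01327
  X=1: P(X=1) = 0.230, P(Y|X=1) = (73/230, 149/230, 4/115) → H(Y|X=1) = 1.09978
  X=2: P(X=2) = 0.299, P(Y|X=2) = (167/299, 34/299, 98/299) → H(Y|X=2) = 1.35345
  X=3: P(X=3) = 0.200, P(Y|X=3) = (27/50, 9/50, 7/25) → H(Y|X=3) = 1.43957
H(Y|X) = 0.271·1.01327 + 0.230·1.09978 + 0.299·1.35345 + 0.200·1.43957 = 1.2201 bits

H(X,Y) = -Σ_{x,y} P(x,y) log₂ P(x,y). Per-cell terms -P(x,y)·log₂P(x,y):
  X=0: 0.43121, 0.33592, 0.01793
  X=1: 0.27565, 0.40925, 0.05573
  X=2: 0.43121, 0.16586, 0.32841
  X=3: 0.34678, 0.17265, 0.23287
Sum of the 12 terms: H(X,Y) = 3.2035 bits

Chain rule check:
  H(X) + H(Y|X) = 1.9833 + 1.2201 = 3.2034 bits
  H(X,Y) = 3.2035 bits
✓ Chain rule verified (Δ = 0.0001 is 4-dp rounding noise: each of the three values was rounded independently).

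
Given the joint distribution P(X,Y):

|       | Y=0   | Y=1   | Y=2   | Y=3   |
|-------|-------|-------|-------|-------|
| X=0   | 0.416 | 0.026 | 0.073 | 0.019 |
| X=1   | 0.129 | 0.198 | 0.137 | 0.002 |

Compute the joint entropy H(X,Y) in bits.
2.3021 bits

H(X,Y) = -Σ_{x,y} P(x,y) log₂ P(x,y). Per-cell terms -P(x,y)·log₂P(x,y):
  X=0: 0.52638, 0.13690, 0.27565, 0.10864
  X=1: 0.38114, 0.46261, 0.39288, 0.01793
Sum of the 8 terms: H(X,Y) = 2.3021 bits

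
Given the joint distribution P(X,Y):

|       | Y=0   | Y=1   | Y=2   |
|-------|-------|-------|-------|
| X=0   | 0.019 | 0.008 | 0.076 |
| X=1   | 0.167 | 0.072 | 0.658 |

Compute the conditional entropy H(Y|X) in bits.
1.0703 bits

H(Y|X) = H(X,Y) - H(X)

H(X,Y) = -Σ_{x,y} P(x,y) log₂ P(x,y). Per-cell terms -P(x,y)·log₂P(x,y):
  X=0: 0.108639, 0.055726, 0.282557
  X=1: 0.431207, 0.273302, 0.397327
Sum of the 6 terms: H(X,Y) = 1.54876 bits

Marginal of X (row sums):
  P(X=0) = 0.019 + 0.008 + 0.076 = 0.103
  P(X=1) = 0.167 + 0.072 + 0.658 = 0.897
H(X) = -[0.103·log₂(0.103) + 0.897·log₂(0.897)]
  = 0.337766 + 0.140668 = 0.47843 bits

H(Y|X) = H(X,Y) - H(X) = 1.54876 - 0.47843 = 1.0703 bits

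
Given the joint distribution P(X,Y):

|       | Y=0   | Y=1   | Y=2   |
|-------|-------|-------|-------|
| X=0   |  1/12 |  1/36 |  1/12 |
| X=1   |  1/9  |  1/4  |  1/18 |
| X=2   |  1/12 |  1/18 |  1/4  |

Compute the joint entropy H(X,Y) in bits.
2.8554 bits

H(X,Y) = -Σ_{x,y} P(x,y) log₂ P(x,y). Per-cell terms -P(x,y)·log₂P(x,y):
  X=0: 0.29875, 0.14361, 0.29875
  X=1: 0.35221, 0.50000, 0.23166
  X=2: 0.29875, 0.23166, 0.50000
Sum of the 9 terms: H(X,Y) = 2.8554 bits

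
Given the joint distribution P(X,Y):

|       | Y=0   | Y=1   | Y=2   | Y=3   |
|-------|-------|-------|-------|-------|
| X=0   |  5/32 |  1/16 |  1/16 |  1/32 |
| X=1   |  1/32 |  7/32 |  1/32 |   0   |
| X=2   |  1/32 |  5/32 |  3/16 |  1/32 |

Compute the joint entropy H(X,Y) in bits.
3.0506 bits

H(X,Y) = -Σ_{x,y} P(x,y) log₂ P(x,y). Per-cell terms -P(x,y)·log₂P(x,y):
  X=0: 0.41845, 0.25000, 0.25000, 0.15625
  X=1: 0.15625, 0.47964, 0.15625, 0.00000
  X=2: 0.15625, 0.41845, 0.45282, 0.15625
  (cells with P = 0 contribute 0)
Sum of the 12 terms: H(X,Y) = 3.0506 bits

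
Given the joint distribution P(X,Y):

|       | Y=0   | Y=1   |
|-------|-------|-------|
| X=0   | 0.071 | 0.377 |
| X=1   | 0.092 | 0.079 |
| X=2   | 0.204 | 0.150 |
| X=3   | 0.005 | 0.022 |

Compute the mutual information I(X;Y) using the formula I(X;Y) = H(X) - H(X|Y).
0.1327 bits

I(X;Y) = H(X) - H(X|Y)

Marginal of X (row sums):
  P(X=0) = 0.071 + 0.377 = 0.448
  P(X=1) = 0.092 + 0.079 = 0.171
  P(X=2) = 0.204 + 0.150 = 0.354
  P(X=3) = 0.005 + 0.022 = 0.027
H(X) = -[0.448·log₂(0.448) + 0.171·log₂(0.171) + 0.354·log₂(0.354) + 0.027·log₂(0.027)]
  = 0.518976 + 0.435696 + 0.530355 + 0.140694 = 1.62572 bits

Marginal of Y (column sums):
  P(Y=0) = 0.071 + 0.092 + 0.204 + 0.005 = 0.372
  P(Y=1) = 0.377 + 0.079 + 0.150 + 0.022 = 0.628
H(X|Y) = Σ_y P(y)·H(X|Y=y):
  Y=0: P(Y=0) = 0.372, P(X|Y=0) = (71/372, 23/93, 17/31, 5/372) → H(X|Y=0) = 1.513395
  Y=1: P(Y=1) = 0.628, P(X|Y=1) = (377/628, 79/628, 75/314, 11/314) → H(X|Y=1) = 1.481000
H(X|Y) = 0.372·1.513395 + 0.628·1.481000 = 1.49305 bits

I(X;Y) = H(X) - H(X|Y) = 1.62572 - 1.49305 = 0.1327 bits

Cross-check via I(X;Y) = H(X) + H(Y) - H(X,Y): computing H(Y) from the column sums and H(X,Y) from the 8 cells in the same way gives H(Y) = 0.95220 bits and H(X,Y) = 2.44525 bits, so
I(X;Y) = 1.62572 + 0.95220 - 2.44525 = 0.1327 bits ✓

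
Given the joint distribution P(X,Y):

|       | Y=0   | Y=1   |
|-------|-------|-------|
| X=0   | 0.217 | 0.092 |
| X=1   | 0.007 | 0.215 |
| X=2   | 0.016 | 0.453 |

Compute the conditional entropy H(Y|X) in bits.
0.4170 bits

H(Y|X) = H(X,Y) - H(X)

H(X,Y) = -Σ_{x,y} P(x,y) log₂ P(x,y). Per-cell terms -P(x,y)·log₂P(x,y):
  X=0: 0.478319, 0.316684
  X=1: 0.050109, 0.476782
  X=2: 0.095453, 0.517515
Sum of the 6 terms: H(X,Y) = 1.93486 bits

Marginal of X (row sums):
  P(X=0) = 0.217 + 0.092 = 0.309
  P(X=1) = 0.007 + 0.215 = 0.222
  P(X=2) = 0.016 + 0.453 = 0.469
H(X) = -[0.309·log₂(0.309) + 0.222·log₂(0.222) + 0.469·log₂(0.469)]
  = 0.523545 + 0.482044 + 0.512308 = 1.51790 bits

H(Y|X) = H(X,Y) - H(X) = 1.93486 - 1.51790 = 0.4170 bits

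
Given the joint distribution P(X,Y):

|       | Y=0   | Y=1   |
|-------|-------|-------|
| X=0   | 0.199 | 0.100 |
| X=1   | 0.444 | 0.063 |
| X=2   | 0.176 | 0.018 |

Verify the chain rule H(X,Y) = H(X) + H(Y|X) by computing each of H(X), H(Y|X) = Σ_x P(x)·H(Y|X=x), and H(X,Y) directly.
H(X) = 1.4766 bits, H(Y|X) = 0.6359 bits, H(X,Y) = 2.1125 bits

Marginal of X (row sums):
  P(X=0) = 0.199 + 0.100 = 0.299
  P(X=1) = 0.444 + 0.063 = 0.507
  P(X=2) = 0.176 + 0.018 = 0.194
H(X) = -[0.299·log₂(0.299) + 0.507·log₂(0.507) + 0.194·log₂(0.194)]
  = 0.5208 + 0.4968 + 0.4590 = 1.4766 bits

H(Y|X) = Σ_x P(x)·H(Y|X=x):
  X=0: P(X=0) = 0.299, P(Y|X=0) = (199/299, 100/299) → H(Y|X=0) = 0.9194
  X=1: P(X=1) = 0.507, P(Y|X=1) = (148/169, 21/169) → H(Y|X=1) = 0.5415
  X=2: P(X=2) = 0.194, P(Y|X=2) = (88/97, 9/97) → H(Y|X=2) = 0.4457
H(Y|X) = 0.299·0.9194 + 0.507·0.5415 + 0.194·0.4457 = 0.6359 bits

H(X,Y) = -Σ_{x,y} P(x,y) log₂ P(x,y). Per-cell terms -P(x,y)·log₂P(x,y):
  X=0: 0.4635, 0.3322
  X=1: 0.5201, 0.2513
  X=2: 0.4411, 0.1043
Sum of the 6 terms: H(X,Y) = 2.1125 bits

Chain rule check:
  H(X) + H(Y|X) = 1.4766 + 0.6359 = 2.1125 bits
  H(X,Y) = 2.1125 bits
✓ Chain rule verified.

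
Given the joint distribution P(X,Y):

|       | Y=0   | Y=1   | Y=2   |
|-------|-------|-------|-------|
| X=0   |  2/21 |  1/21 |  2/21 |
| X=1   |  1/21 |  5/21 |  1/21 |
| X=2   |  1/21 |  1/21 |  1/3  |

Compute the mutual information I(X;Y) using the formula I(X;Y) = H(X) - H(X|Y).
0.3256 bits

I(X;Y) = H(X) - H(X|Y)

Marginal of X (row sums):
  P(X=0) = 2/21 + 1/21 + 2/21 = 5/21
  P(X=1) = 1/21 + 5/21 + 1/21 = 1/3
  P(X=2) = 1/21 + 1/21 + 1/3 = 3/7
H(X) = -[(5/21)·log₂(5/21) + (1/3)·log₂(1/3) + (3/7)·log₂(3/7)]
  = 0.49295 + 0.52832 + 0.52388 = 1.54515 bits

Marginal of Y (column sums):
  P(Y=0) = 2/21 + 1/21 + 1/21 = 4/21
  P(Y=1) = 1/21 + 5/21 + 1/21 = 1/3
  P(Y=2) = 2/21 + 1/21 + 1/3 = 10/21
H(X|Y) = Σ_y P(y)·H(X|Y=y):
  Y=0: P(Y=0) = 4/21, P(X|Y=0) = (1/2, 1/4, 1/4) → H(X|Y=0) = 1.50000
  Y=1: P(Y=1) = 1/3, P(X|Y=1) = (1/7, 5/7, 1/7) → H(X|Y=1) = 1.14883
  Y=2: P(Y=2) = 10/21, P(X|Y=2) = (1/5, 1/10, 7/10) → H(X|Y=2) = 1.15678
H(X|Y) = (4/21)·1.50000 + (1/3)·1.14883 + (10/21)·1.15678 = 1.21951 bits

I(X;Y) = H(X) - H(X|Y) = 1.54515 - 1.21951 = 0.3256 bits

Cross-check via I(X;Y) = H(X) + H(Y) - H(X,Y): computing H(Y) from the column sums and H(X,Y) from the 9 cells in the same way gives H(Y) = 1.49371 bits and H(X,Y) = 2.71322 bits, so
I(X;Y) = 1.54515 + 1.49371 - 2.71322 = 0.3256 bits ✓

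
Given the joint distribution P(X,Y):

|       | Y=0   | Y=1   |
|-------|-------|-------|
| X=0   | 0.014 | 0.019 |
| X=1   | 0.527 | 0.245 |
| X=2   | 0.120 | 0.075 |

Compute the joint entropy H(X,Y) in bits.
1.8264 bits

H(X,Y) = -Σ_{x,y} P(x,y) log₂ P(x,y). Per-cell terms -P(x,y)·log₂P(x,y):
  X=0: 0.086218, 0.108639
  X=1: 0.487014, 0.497141
  X=2: 0.367067, 0.280272
Sum of the 6 terms: H(X,Y) = 1.8264 bits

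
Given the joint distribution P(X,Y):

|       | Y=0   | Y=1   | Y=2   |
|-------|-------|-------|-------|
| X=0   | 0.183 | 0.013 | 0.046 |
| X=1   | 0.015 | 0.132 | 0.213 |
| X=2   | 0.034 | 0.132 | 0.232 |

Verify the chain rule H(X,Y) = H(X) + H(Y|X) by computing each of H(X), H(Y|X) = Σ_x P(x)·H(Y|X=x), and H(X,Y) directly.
H(X) = 1.5550 bits, H(Y|X) = 1.1714 bits, H(X,Y) = 2.7264 bits

Marginal of X (row sums):
  P(X=0) = 0.183 + 0.013 + 0.046 = 0.242
  P(X=1) = 0.015 + 0.132 + 0.213 = 0.360
  P(X=2) = 0.034 + 0.132 + 0.232 = 0.398
H(X) = -[0.242·log₂(0.242) + 0.360·log₂(0.360) + 0.398·log₂(0.398)]
  = 0.49535 + 0.53062 + 0.52901 = 1.5550 bits

H(Y|X) = Σ_x P(x)·H(Y|X=x):
  X=0: P(X=0) = 0.242, P(Y|X=0) = (183/242, 13/242, 23/121) → H(Y|X=0) = 0.98679
  X=1: P(X=1) = 0.360, P(Y|X=1) = (1/24, 11/30, 71/120) → H(Y|X=1) = 1.16975
  X=2: P(X=2) = 0.398, P(Y|X=2) = (17/199, 66/199, 116/199) → H(Y|X=2) = 1.28515
H(Y|X) = 0.242·0.98679 + 0.360·1.16975 + 0.398·1.28515 = 1.1714 bits

H(X,Y) = -Σ_{x,y} P(x,y) log₂ P(x,y). Per-cell terms -P(x,y)·log₂P(x,y):
  X=0: 0.44837, 0.08145, 0.20434
  X=1: 0.09088, 0.38562, 0.47522
  X=2: 0.16586, 0.38562, 0.48901
Sum of the 9 terms: H(X,Y) = 2.7264 bits

Chain rule check:
  H(X) + H(Y|X) = 1.5550 + 1.1714 = 2.7264 bits
  H(X,Y) = 2.7264 bits
✓ Chain rule verified.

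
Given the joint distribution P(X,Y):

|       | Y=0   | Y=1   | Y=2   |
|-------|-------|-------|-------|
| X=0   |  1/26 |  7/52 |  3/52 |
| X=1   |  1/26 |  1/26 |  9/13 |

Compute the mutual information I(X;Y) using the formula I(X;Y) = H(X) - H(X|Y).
0.2767 bits

I(X;Y) = H(X) - H(X|Y)

Marginal of X (row sums):
  P(X=0) = 1/26 + 7/52 + 3/52 = 3/13
  P(X=1) = 1/26 + 1/26 + 9/13 = 10/13
H(X) = -[(3/13)·log₂(3/13) + (10/13)·log₂(10/13)]
  = 0.48819 + 0.29116 = 0.77935 bits

Marginal of Y (column sums):
  P(Y=0) = 1/26 + 1/26 = 1/13
  P(Y=1) = 7/52 + 1/26 = 9/52
  P(Y=2) = 3/52 + 9/13 = 3/4
H(X|Y) = Σ_y P(y)·H(X|Y=y):
  Y=0: P(Y=0) = 1/13, P(X|Y=0) = (1/2, 1/2) → H(X|Y=0) = 1.00000
  Y=1: P(Y=1) = 9/52, P(X|Y=1) = (7/9, 2/9) → H(X|Y=1) = 0.76420
  Y=2: P(Y=2) = 3/4, P(X|Y=2) = (1/13, 12/13) → H(X|Y=2) = 0.39124
H(X|Y) = (1/13)·1.00000 + (9/52)·0.76420 + (3/4)·0.39124 = 0.50262 bits

I(X;Y) = H(X) - H(X|Y) = 0.77935 - 0.50262 = 0.2767 bits

Cross-check via I(X;Y) = H(X) + H(Y) - H(X,Y): computing H(Y) from the column sums and H(X,Y) from the 6 cells in the same way gives H(Y) = 1.03390 bits and H(X,Y) = 1.53652 bits, so
I(X;Y) = 0.77935 + 1.03390 - 1.53652 = 0.2767 bits ✓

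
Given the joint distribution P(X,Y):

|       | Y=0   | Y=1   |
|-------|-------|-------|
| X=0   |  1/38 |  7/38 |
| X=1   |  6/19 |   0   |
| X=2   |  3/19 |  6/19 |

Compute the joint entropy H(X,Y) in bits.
2.0584 bits

H(X,Y) = -Σ_{x,y} P(x,y) log₂ P(x,y). Per-cell terms -P(x,y)·log₂P(x,y):
  X=0: 0.1381, 0.4496
  X=1: 0.5251, 0.0000
  X=2: 0.4205, 0.5251
  (cells with P = 0 contribute 0)
Sum of the 6 terms: H(X,Y) = 2.0584 bits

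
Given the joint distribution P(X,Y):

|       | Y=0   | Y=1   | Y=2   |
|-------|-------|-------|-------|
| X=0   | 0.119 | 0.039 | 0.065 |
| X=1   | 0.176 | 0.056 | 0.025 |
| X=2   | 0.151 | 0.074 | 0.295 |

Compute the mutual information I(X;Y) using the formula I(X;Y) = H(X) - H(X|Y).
0.1396 bits

I(X;Y) = H(X) - H(X|Y)

Marginal of X (row sums):
  P(X=0) = 0.119 + 0.039 + 0.065 = 0.223
  P(X=1) = 0.176 + 0.056 + 0.025 = 0.257
  P(X=2) = 0.151 + 0.074 + 0.295 = 0.520
H(X) = -[0.223·log₂(0.223) + 0.257·log₂(0.257) + 0.520·log₂(0.520)]
  = 0.48277 + 0.50376 + 0.49058 = 1.4771 bits

Marginal of Y (column sums):
  P(Y=0) = 0.119 + 0.176 + 0.151 = 0.446
  P(Y=1) = 0.039 + 0.056 + 0.074 = 0.169
  P(Y=2) = 0.065 + 0.025 + 0.295 = 0.385
H(X|Y) = Σ_y P(y)·H(X|Y=y):
  Y=0: P(Y=0) = 0.446, P(X|Y=0) = (119/446, 88/223, 151/446) → H(X|Y=0) = 1.56695
  Y=1: P(Y=1) = 0.169, P(X|Y=1) = (3/13, 56/169, 74/169) → H(X|Y=1) = 1.53791
  Y=2: P(Y=2) = 0.385, P(X|Y=2) = (13/77, 5/77, 59/77) → H(X|Y=2) = 0.98378
H(X|Y) = 0.446·1.56695 + 0.169·1.53791 + 0.385·0.98378 = 1.3375 bits

I(X;Y) = H(X) - H(X|Y) = 1.4771 - 1.3375 = 0.1396 bits

Cross-check via I(X;Y) = H(X) + H(Y) - H(X,Y): computing H(Y) from the column sums and H(X,Y) from the 9 cells in the same way gives H(Y) = 1.4832 bits and H(X,Y) = 2.8207 bits, so
I(X;Y) = 1.4771 + 1.4832 - 2.8207 = 0.1396 bits ✓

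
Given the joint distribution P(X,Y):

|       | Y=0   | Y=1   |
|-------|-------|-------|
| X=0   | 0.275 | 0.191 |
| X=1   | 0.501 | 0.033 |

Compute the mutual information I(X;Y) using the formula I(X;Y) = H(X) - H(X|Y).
0.1337 bits

I(X;Y) = H(X) - H(X|Y)

Marginal of X (row sums):
  P(X=0) = 0.275 + 0.191 = 0.466
  P(X=1) = 0.501 + 0.033 = 0.534
H(X) = -[0.466·log₂(0.466) + 0.534·log₂(0.534)]
  = 0.51334 + 0.48332 = 0.99666 bits

Marginal of Y (column sums):
  P(Y=0) = 0.275 + 0.501 = 0.776
  P(Y=1) = 0.191 + 0.033 = 0.224
H(X|Y) = Σ_y P(y)·H(X|Y=y):
  Y=0: P(Y=0) = 0.776, P(X|Y=0) = (275/776, 501/776) → H(X|Y=0) = 0.93792
  Y=1: P(Y=1) = 0.224, P(X|Y=1) = (191/224, 33/224) → H(X|Y=1) = 0.60310
H(X|Y) = 0.776·0.93792 + 0.224·0.60310 = 0.86292 bits

I(X;Y) = H(X) - H(X|Y) = 0.99666 - 0.86292 = 0.1337 bits

Cross-check via I(X;Y) = H(X) + H(Y) - H(X,Y): computing H(Y) from the column sums and H(X,Y) from the 4 cells in the same way gives H(Y) = 0.76740 bits and H(X,Y) = 1.63032 bits, so
I(X;Y) = 0.99666 + 0.76740 - 1.63032 = 0.1337 bits ✓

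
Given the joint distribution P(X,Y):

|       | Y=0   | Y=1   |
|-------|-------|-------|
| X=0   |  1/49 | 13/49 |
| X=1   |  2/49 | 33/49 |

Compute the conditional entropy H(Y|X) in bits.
0.3318 bits

H(Y|X) = H(X,Y) - H(X)

H(X,Y) = -Σ_{x,y} P(x,y) log₂ P(x,y). Per-cell terms -P(x,y)·log₂P(x,y):
  X=0: 0.11459, 0.50787
  X=1: 0.18836, 0.38409
Sum of the 4 terms: H(X,Y) = 1.1949 bits

Marginal of X (row sums):
  P(X=0) = 1/49 + 13/49 = 2/7
  P(X=1) = 2/49 + 33/49 = 5/7
H(X) = -[(2/7)·log₂(2/7) + (5/7)·log₂(5/7)]
  = 0.51639 + 0.34673 = 0.8631 bits

H(Y|X) = H(X,Y) - H(X) = 1.1949 - 0.8631 = 0.3318 bits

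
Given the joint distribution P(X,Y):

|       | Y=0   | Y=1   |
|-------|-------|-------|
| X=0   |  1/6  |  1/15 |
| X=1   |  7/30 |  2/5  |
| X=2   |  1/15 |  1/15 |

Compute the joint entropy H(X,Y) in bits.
2.2309 bits

H(X,Y) = -Σ_{x,y} P(x,y) log₂ P(x,y). Per-cell terms -P(x,y)·log₂P(x,y):
  X=0: 0.43083, 0.26046
  X=1: 0.48989, 0.52877
  X=2: 0.26046, 0.26046
Sum of the 6 terms: H(X,Y) = 2.2309 bits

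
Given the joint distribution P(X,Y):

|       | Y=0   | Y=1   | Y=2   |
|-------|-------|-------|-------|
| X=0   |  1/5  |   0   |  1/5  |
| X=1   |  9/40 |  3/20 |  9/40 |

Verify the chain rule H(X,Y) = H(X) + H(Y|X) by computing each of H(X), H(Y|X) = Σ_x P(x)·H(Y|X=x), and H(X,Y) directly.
H(X) = 0.9710 bits, H(Y|X) = 1.3368 bits, H(X,Y) = 2.3077 bits

Marginal of X (row sums):
  P(X=0) = 1/5 + 0 + 1/5 = 2/5
  P(X=1) = 9/40 + 3/20 + 9/40 = 3/5
H(X) = -[(2/5)·log₂(2/5) + (3/5)·log₂(3/5)]
  = 0.5288 + 0.4422 = 0.9710 bits

H(Y|X) = Σ_x P(x)·H(Y|X=x):
  X=0: P(X=0) = 2/5, P(Y|X=0) = (1/2, 0, 1/2) → H(Y|X=0) = 1.0000
  X=1: P(X=1) = 3/5, P(Y|X=1) = (3/8, 1/4, 3/8) → H(Y|X=1) = 1.5613
H(Y|X) = (2/5)·1.0000 + (3/5)·1.5613 = 1.3368 bits

H(X,Y) = -Σ_{x,y} P(x,y) log₂ P(x,y). Per-cell terms -P(x,y)·log₂P(x,y):
  X=0: 0.4644, 0.0000, 0.4644
  X=1: 0.4842, 0.4105, 0.4842
  (cells with P = 0 contribute 0)
Sum of the 6 terms: H(X,Y) = 2.3077 bits

Chain rule check:
  H(X) + H(Y|X) = 0.9710 + 1.3368 = 2.3078 bits
  H(X,Y) = 2.3077 bits
✓ Chain rule verified (Δ = 0.0001 is 4-dp rounding noise: each of the three values was rounded independently).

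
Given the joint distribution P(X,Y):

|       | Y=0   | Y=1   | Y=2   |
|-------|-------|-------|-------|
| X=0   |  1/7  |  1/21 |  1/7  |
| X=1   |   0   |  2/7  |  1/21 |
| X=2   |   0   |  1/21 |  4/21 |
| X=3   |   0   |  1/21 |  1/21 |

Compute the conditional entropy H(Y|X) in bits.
0.9473 bits

H(Y|X) = H(X,Y) - H(X)

H(X,Y) = -Σ_{x,y} P(x,y) log₂ P(x,y). Per-cell terms -P(x,y)·log₂P(x,y):
  X=0: 0.40105, 0.20916, 0.40105
  X=1: 0.00000, 0.51639, 0.20916
  X=2: 0.00000, 0.20916, 0.45568
  X=3: 0.00000, 0.20916, 0.20916
  (cells with P = 0 contribute 0)
Sum of the 12 terms: H(X,Y) = 2.8200 bits

Marginal of X (row sums):
  P(X=0) = 1/7 + 1/21 + 1/7 = 1/3
  P(X=1) = 0 + 2/7 + 1/21 = 1/3
  P(X=2) = 0 + 1/21 + 4/21 = 5/21
  P(X=3) = 0 + 1/21 + 1/21 = 2/21
H(X) = -[(1/3)·log₂(1/3) + (1/3)·log₂(1/3) + (5/21)·log₂(5/21) + (2/21)·log₂(2/21)]
  = 0.52832 + 0.52832 + 0.49295 + 0.32308 = 1.8727 bits

H(Y|X) = H(X,Y) - H(X) = 2.8200 - 1.8727 = 0.9473 bits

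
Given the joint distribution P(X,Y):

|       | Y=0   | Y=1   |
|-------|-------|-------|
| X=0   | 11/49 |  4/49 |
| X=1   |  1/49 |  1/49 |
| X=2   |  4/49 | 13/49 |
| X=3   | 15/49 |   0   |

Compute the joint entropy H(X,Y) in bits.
2.3338 bits

H(X,Y) = -Σ_{x,y} P(x,y) log₂ P(x,y). Per-cell terms -P(x,y)·log₂P(x,y):
  X=0: 0.483838, 0.295078
  X=1: 0.114586, 0.114586
  X=2: 0.295078, 0.507868
  X=3: 0.522802, 0.000000
  (cells with P = 0 contribute 0)
Sum of the 8 terms: H(X,Y) = 2.3338 bits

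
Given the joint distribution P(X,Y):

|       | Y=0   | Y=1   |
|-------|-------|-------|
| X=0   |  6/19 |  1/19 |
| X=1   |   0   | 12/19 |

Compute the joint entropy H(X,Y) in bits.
1.1674 bits

H(X,Y) = -Σ_{x,y} P(x,y) log₂ P(x,y). Per-cell terms -P(x,y)·log₂P(x,y):
  X=0: 0.5251, 0.2236
  X=1: 0.0000, 0.4187
  (cells with P = 0 contribute 0)
Sum of the 4 terms: H(X,Y) = 1.1674 bits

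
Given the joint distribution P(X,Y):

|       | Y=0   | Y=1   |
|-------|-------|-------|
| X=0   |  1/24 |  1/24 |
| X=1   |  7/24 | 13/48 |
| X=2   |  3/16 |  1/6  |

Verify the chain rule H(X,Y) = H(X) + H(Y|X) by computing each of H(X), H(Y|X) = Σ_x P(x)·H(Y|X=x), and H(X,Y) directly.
H(X) = 1.2960 bits, H(Y|X) = 0.9986 bits, H(X,Y) = 2.2946 bits

Marginal of X (row sums):
  P(X=0) = 1/24 + 1/24 = 1/12
  P(X=1) = 7/24 + 13/48 = 9/16
  P(X=2) = 3/16 + 1/6 = 17/48
H(X) = -[(1/12)·log₂(1/12) + (9/16)·log₂(9/16) + (17/48)·log₂(17/48)]
  = 0.29875 + 0.46692 + 0.53036 = 1.2960 bits

H(Y|X) = Σ_x P(x)·H(Y|X=x):
  X=0: P(X=0) = 1/12, P(Y|X=0) = (1/2, 1/2) → H(Y|X=0) = 1.00000
  X=1: P(X=1) = 9/16, P(Y|X=1) = (14/27, 13/27) → H(Y|X=1) = 0.99901
  X=2: P(X=2) = 17/48, P(Y|X=2) = (9/17, 8/17) → H(Y|X=2) = 0.99750
H(Y|X) = (1/12)·1.00000 + (9/16)·0.99901 + (17/48)·0.99750 = 0.9986 bits

H(X,Y) = -Σ_{x,y} P(x,y) log₂ P(x,y). Per-cell terms -P(x,y)·log₂P(x,y):
  X=0: 0.19104, 0.19104
  X=1: 0.51847, 0.51039
  X=2: 0.45282, 0.43083
Sum of the 6 terms: H(X,Y) = 2.2946 bits

Chain rule check:
  H(X) + H(Y|X) = 1.2960 + 0.9986 = 2.2946 bits
  H(X,Y) = 2.2946 bits
✓ Chain rule verified.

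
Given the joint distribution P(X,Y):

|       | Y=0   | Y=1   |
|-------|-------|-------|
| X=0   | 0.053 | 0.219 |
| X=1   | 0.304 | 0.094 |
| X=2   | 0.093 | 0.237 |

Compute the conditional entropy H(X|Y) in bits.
1.3655 bits

H(X|Y) = H(X,Y) - H(Y)

H(X,Y) = -Σ_{x,y} P(x,y) log₂ P(x,y). Per-cell terms -P(x,y)·log₂P(x,y):
  X=0: 0.2246, 0.4798
  X=1: 0.5222, 0.3207
  X=2: 0.3187, 0.4923
Sum of the 6 terms: H(X,Y) = 2.3583 bits

Marginal of Y (column sums):
  P(Y=0) = 0.053 + 0.304 + 0.093 = 0.450
  P(Y=1) = 0.219 + 0.094 + 0.237 = 0.550
H(Y) = -[0.450·log₂(0.450) + 0.550·log₂(0.550)]
  = 0.5184 + 0.4744 = 0.9928 bits

H(X|Y) = H(X,Y) - H(Y) = 2.3583 - 0.9928 = 1.3655 bits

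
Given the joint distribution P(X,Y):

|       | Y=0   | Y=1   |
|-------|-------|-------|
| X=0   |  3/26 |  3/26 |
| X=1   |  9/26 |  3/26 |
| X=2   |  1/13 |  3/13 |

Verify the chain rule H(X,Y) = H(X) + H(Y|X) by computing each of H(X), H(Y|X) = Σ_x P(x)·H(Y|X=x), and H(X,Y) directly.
H(X) = 1.5262 bits, H(Y|X) = 0.8548 bits, H(X,Y) = 2.3811 bits

Marginal of X (row sums):
  P(X=0) = 3/26 + 3/26 = 3/13
  P(X=1) = 9/26 + 3/26 = 6/13
  P(X=2) = 1/13 + 3/13 = 4/13
H(X) = -[(3/13)·log₂(3/13) + (6/13)·log₂(6/13) + (4/13)·log₂(4/13)]
  = 0.4882 + 0.5148 + 0.5232 = 1.5262 bits

H(Y|X) = Σ_x P(x)·H(Y|X=x):
  X=0: P(X=0) = 3/13, P(Y|X=0) = (1/2, 1/2) → H(Y|X=0) = 1.0000
  X=1: P(X=1) = 6/13, P(Y|X=1) = (3/4, 1/4) → H(Y|X=1) = 0.8113
  X=2: P(X=2) = 4/13, P(Y|X=2) = (1/4, 3/4) → H(Y|X=2) = 0.8113
H(Y|X) = (3/13)·1.0000 + (6/13)·0.8113 + (4/13)·0.8113 = 0.8548 bits

H(X,Y) = -Σ_{x,y} P(x,y) log₂ P(x,y). Per-cell terms -P(x,y)·log₂P(x,y):
  X=0: 0.3595, 0.3595
  X=1: 0.5298, 0.3595
  X=2: 0.2846, 0.4882
Sum of the 6 terms: H(X,Y) = 2.3811 bits

Chain rule check:
  H(X) + H(Y|X) = 1.5262 + 0.8548 = 2.3810 bits
  H(X,Y) = 2.3811 bits
✓ Chain rule verified (Δ = 0.0001 is 4-dp rounding noise: each of the three values was rounded independently).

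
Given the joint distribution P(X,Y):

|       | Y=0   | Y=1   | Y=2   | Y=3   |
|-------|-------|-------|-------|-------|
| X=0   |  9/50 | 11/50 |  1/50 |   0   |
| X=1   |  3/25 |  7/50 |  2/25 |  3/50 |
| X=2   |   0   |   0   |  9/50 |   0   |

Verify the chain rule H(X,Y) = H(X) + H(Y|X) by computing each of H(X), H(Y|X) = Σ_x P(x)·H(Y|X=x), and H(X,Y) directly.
H(X) = 1.4997 bits, H(Y|X) = 1.2836 bits, H(X,Y) = 2.7833 bits

Marginal of X (row sums):
  P(X=0) = 9/50 + 11/50 + 1/50 + 0 = 21/50
  P(X=1) = 3/25 + 7/50 + 2/25 + 3/50 = 2/5
  P(X=2) = 0 + 0 + 9/50 + 0 = 9/50
H(X) = -[(21/50)·log₂(21/50) + (2/5)·log₂(2/5) + (9/50)·log₂(9/50)]
  = 0.5256 + 0.5288 + 0.4453 = 1.4997 bits

H(Y|X) = Σ_x P(x)·H(Y|X=x):
  X=0: P(X=0) = 21/50, P(Y|X=0) = (3/7, 11/21, 1/21, 0) → H(Y|X=0) = 1.2217
  X=1: P(X=1) = 2/5, P(Y|X=1) = (3/10, 7/20, 1/5, 3/20) → H(Y|X=1) = 1.9261
  X=2: P(X=2) = 9/50, P(Y|X=2) = (0, 0, 1, 0) → H(Y|X=2) = 0.0000
H(Y|X) = (21/50)·1.2217 + (2/5)·1.9261 + (9/50)·0.0000 = 1.2836 bits

H(X,Y) = -Σ_{x,y} P(x,y) log₂ P(x,y). Per-cell terms -P(x,y)·log₂P(x,y):
  X=0: 0.4453, 0.4806, 0.1129, 0.0000
  X=1: 0.3671, 0.3971, 0.2915, 0.2435
  X=2: 0.0000, 0.0000, 0.4453, 0.0000
  (cells with P = 0 contribute 0)
Sum of the 12 terms: H(X,Y) = 2.7833 bits

Chain rule check:
  H(X) + H(Y|X) = 1.4997 + 1.2836 = 2.7833 bits
  H(X,Y) = 2.7833 bits
✓ Chain rule verified.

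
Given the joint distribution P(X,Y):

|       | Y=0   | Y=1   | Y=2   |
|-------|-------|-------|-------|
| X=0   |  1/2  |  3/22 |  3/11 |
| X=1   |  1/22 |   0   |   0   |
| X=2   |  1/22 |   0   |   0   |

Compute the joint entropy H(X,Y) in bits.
1.8086 bits

H(X,Y) = -Σ_{x,y} P(x,y) log₂ P(x,y). Per-cell terms -P(x,y)·log₂P(x,y):
  X=0: 0.5000, 0.3920, 0.5112
  X=1: 0.2027, 0.0000, 0.0000
  X=2: 0.2027, 0.0000, 0.0000
  (cells with P = 0 contribute 0)
Sum of the 9 terms: H(X,Y) = 1.8086 bits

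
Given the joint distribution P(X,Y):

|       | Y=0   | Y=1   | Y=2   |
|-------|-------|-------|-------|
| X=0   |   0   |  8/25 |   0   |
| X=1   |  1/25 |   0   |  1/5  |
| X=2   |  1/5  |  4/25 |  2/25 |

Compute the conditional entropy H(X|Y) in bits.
0.8385 bits

H(X|Y) = H(X,Y) - H(Y)

H(X,Y) = -Σ_{x,y} P(x,y) log₂ P(x,y). Per-cell terms -P(x,y)·log₂P(x,y):
  X=0: 0.0000, 0.5260, 0.0000
  X=1: 0.1858, 0.0000, 0.4644
  X=2: 0.4644, 0.4230, 0.2915
  (cells with P = 0 contribute 0)
Sum of the 9 terms: H(X,Y) = 2.3551 bits

Marginal of Y (column sums):
  P(Y=0) = 0 + 1/25 + 1/5 = 6/25
  P(Y=1) = 8/25 + 0 + 4/25 = 12/25
  P(Y=2) = 0 + 1/5 + 2/25 = 7/25
H(Y) = -[(6/25)·log₂(6/25) + (12/25)·log₂(12/25) + (7/25)·log₂(7/25)]
  = 0.4941 + 0.5083 + 0.5142 = 1.5166 bits

H(X|Y) = H(X,Y) - H(Y) = 2.3551 - 1.5166 = 0.8385 bits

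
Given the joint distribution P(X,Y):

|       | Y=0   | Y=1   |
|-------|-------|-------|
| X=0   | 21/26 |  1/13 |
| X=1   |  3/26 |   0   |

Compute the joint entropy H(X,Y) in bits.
0.8930 bits

H(X,Y) = -Σ_{x,y} P(x,y) log₂ P(x,y). Per-cell terms -P(x,y)·log₂P(x,y):
  X=0: 0.2489, 0.2846
  X=1: 0.3595, 0.0000
  (cells with P = 0 contribute 0)
Sum of the 4 terms: H(X,Y) = 0.8930 bits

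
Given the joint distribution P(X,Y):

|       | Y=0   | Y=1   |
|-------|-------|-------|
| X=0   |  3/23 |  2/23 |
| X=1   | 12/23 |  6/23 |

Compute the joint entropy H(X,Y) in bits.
1.6851 bits

H(X,Y) = -Σ_{x,y} P(x,y) log₂ P(x,y). Per-cell terms -P(x,y)·log₂P(x,y):
  X=0: 0.3833, 0.3064
  X=1: 0.4897, 0.5057
Sum of the 4 terms: H(X,Y) = 1.6851 bits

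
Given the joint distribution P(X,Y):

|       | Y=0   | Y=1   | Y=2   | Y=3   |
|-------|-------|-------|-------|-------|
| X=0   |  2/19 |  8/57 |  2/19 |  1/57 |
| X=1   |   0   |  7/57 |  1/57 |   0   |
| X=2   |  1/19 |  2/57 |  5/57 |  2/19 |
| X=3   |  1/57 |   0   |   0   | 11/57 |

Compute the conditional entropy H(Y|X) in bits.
1.3449 bits

H(Y|X) = H(X,Y) - H(X)

H(X,Y) = -Σ_{x,y} P(x,y) log₂ P(x,y). Per-cell terms -P(x,y)·log₂P(x,y):
  X=0: 0.34189, 0.39760, 0.34189, 0.10233
  X=1: 0.00000, 0.37156, 0.10233, 0.00000
  X=2: 0.22358, 0.16958, 0.30798, 0.34189
  X=3: 0.10233, 0.00000, 0.00000, 0.45804
  (cells with P = 0 contribute 0)
Sum of the 16 terms: H(X,Y) = 3.2610 bits

Marginal of X (row sums):
  P(X=0) = 2/19 + 8/57 + 2/19 + 1/57 = 7/19
  P(X=1) = 0 + 7/57 + 1/57 + 0 = 8/57
  P(X=2) = 1/19 + 2/57 + 5/57 + 2/19 = 16/57
  P(X=3) = 1/57 + 0 + 0 + 11/57 = 4/19
H(X) = -[(7/19)·log₂(7/19) + (8/57)·log₂(8/57) + (16/57)·log₂(16/57) + (4/19)·log₂(4/19)]
  = 0.53074 + 0.39760 + 0.51450 + 0.47325 = 1.9161 bits

H(Y|X) = H(X,Y) - H(X) = 3.2610 - 1.9161 = 1.3449 bits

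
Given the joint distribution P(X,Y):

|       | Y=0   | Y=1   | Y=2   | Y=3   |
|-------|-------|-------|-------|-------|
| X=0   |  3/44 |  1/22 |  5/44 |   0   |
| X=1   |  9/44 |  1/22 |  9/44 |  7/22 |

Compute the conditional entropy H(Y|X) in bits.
1.7152 bits

H(Y|X) = H(X,Y) - H(X)

H(X,Y) = -Σ_{x,y} P(x,y) log₂ P(x,y). Per-cell terms -P(x,y)·log₂P(x,y):
  X=0: 0.2642, 0.2027, 0.3565, 0.0000
  X=1: 0.4683, 0.2027, 0.4683, 0.5257
  (cells with P = 0 contribute 0)
Sum of the 8 terms: H(X,Y) = 2.4884 bits

Marginal of X (row sums):
  P(X=0) = 3/44 + 1/22 + 5/44 + 0 = 5/22
  P(X=1) = 9/44 + 1/22 + 9/44 + 7/22 = 17/22
H(X) = -[(5/22)·log₂(5/22) + (17/22)·log₂(17/22)]
  = 0.4858 + 0.2874 = 0.7732 bits

H(Y|X) = H(X,Y) - H(X) = 2.4884 - 0.7732 = 1.7152 bits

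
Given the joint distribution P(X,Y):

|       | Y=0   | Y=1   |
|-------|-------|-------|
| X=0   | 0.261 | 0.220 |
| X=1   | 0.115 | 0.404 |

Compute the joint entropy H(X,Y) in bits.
1.8735 bits

H(X,Y) = -Σ_{x,y} P(x,y) log₂ P(x,y). Per-cell terms -P(x,y)·log₂P(x,y):
  X=0: 0.5058, 0.4806
  X=1: 0.3588, 0.5283
Sum of the 4 terms: H(X,Y) = 1.8735 bits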